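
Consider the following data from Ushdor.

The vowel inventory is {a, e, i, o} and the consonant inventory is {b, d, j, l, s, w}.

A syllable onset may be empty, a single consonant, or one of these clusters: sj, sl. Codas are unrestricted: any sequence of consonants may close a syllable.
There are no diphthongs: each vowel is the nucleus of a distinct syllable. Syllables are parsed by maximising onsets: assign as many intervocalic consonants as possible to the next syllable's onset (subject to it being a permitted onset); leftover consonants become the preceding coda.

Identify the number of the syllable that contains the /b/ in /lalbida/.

2

Vowels present: a, i, a; each is a nucleus, giving 3 syllables.
σ1/σ2 boundary: /lb/ splits as /l/ + /b/ (/b/ is the longest suffix that is a licit onset).
σ2/σ3 boundary: just /d/ — single C goes to the following onset.
Putting it together: lal.bi.da.
The /b/ is in the onset of syllable 2 (/bi/).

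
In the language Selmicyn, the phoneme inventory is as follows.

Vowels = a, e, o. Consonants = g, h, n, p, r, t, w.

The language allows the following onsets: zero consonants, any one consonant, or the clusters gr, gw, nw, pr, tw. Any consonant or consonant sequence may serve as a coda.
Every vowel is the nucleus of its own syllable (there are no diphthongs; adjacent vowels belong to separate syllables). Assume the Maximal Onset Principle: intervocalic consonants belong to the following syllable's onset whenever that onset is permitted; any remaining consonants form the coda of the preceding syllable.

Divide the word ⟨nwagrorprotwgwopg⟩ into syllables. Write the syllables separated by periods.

nwa.gror.protw.gwopg

Vowels present: a, o, o, o; each is a nucleus, giving 4 syllables.
V1 /a/ – V2 /o/: /gr/ — entire cluster is a permitted onset → onset /gr/, coda ∅.
V2 /o/ – V3 /o/: /rpr/; trying suffixes from longest down, /pr/ is the first permitted one, so coda /r/ | onset /pr/.
V3 /o/ – V4 /o/: /twgw/ — longest licit onset from the right is /gw/, leaving /tw/ as coda.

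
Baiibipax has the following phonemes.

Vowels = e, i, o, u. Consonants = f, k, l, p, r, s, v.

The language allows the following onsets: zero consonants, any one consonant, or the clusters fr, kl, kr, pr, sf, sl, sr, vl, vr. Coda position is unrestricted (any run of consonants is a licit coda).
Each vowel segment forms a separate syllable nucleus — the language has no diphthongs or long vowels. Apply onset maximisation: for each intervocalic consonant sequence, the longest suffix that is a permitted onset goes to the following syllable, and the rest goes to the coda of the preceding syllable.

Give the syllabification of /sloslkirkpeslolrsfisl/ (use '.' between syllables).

Nuclei (vowels): o, i, e, o, i → 5 syllables.
Between /o/ (V1) and /i/ (V2): /slk/ — longest licit onset from the right is /k/, leaving /sl/ as coda.
Between /i/ (V2) and /e/ (V3): /rkp/ — longest licit onset from the right is /p/, leaving /rk/ as coda.
Between /e/ (V3) and /o/ (V4): /sl/ is a licit onset in full, so it all attaches to the next syllable.
Between /o/ (V4) and /i/ (V5): /lrsf/ splits as /lr/ + /sf/ (/sf/ is the longest suffix that is a licit onset).

slosl.kirk.pe.slolr.sfisl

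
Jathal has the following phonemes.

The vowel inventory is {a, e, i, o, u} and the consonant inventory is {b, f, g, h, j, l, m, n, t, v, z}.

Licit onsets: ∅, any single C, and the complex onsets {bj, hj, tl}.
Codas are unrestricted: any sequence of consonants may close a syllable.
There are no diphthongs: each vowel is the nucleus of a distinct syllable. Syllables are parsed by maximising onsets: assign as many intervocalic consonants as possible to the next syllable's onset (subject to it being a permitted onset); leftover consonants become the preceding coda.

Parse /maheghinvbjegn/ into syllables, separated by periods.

ma.heg.hinv.bjegn

The vowels are a, e, i, e — 4 nuclei, so 4 syllables.
σ1/σ2 boundary: just /h/ — single C goes to the following onset.
σ2/σ3 boundary: /gh/ splits as /g/ + /h/ (/h/ is the longest suffix that is a licit onset).
σ3/σ4 boundary: /nvbj/; trying suffixes from longest down, /bj/ is the first permitted one, so coda /nv/ | onset /bj/.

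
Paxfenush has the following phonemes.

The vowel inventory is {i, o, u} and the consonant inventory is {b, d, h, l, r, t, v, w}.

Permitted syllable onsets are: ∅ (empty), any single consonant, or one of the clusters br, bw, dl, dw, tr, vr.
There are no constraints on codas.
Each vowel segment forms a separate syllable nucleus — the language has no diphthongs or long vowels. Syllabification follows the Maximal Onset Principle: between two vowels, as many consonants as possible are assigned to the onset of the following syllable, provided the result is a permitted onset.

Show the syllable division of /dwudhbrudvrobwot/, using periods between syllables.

The vowels are u, u, o, o — 4 nuclei, so 4 syllables.
/u…u/ gap (V1→V2): /dhbr/ — longest licit onset from the right is /br/, leaving /dh/ as coda.
/u…o/ gap (V2→V3): /dvr/ — longest licit onset from the right is /vr/, leaving /d/ as coda.
/o…o/ gap (V3→V4): /bw/ — entire cluster is a permitted onset → onset /bw/, coda ∅.

dwudh.brud.vro.bwot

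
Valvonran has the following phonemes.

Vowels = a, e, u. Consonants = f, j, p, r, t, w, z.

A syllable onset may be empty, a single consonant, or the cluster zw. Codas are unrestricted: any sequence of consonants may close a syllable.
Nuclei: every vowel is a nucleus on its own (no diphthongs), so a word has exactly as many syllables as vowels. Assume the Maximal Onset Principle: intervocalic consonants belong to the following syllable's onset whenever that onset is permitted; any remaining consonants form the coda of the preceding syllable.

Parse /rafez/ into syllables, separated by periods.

ra.fez

The vowels are a, e — 2 nuclei, so 2 syllables.
/a…e/ gap (V1→V2): /f/ is a single consonant, so it becomes the next onset.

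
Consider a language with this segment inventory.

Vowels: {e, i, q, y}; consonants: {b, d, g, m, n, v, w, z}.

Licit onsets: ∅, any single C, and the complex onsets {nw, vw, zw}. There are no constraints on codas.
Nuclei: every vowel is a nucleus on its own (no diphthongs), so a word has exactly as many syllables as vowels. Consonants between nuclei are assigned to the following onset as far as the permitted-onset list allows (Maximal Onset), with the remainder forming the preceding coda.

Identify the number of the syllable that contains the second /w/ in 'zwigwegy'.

2

Vowels present: i, e, y; each is a nucleus, giving 3 syllables.
σ1/σ2 boundary: /gw/ splits as /g/ + /w/ (/w/ is the longest suffix that is a licit onset).
σ2/σ3 boundary: /g/ is a single consonant, so it becomes the next onset.
Result: zwig.we.gy.
The second /w/ is in the onset of syllable 2 (/we/).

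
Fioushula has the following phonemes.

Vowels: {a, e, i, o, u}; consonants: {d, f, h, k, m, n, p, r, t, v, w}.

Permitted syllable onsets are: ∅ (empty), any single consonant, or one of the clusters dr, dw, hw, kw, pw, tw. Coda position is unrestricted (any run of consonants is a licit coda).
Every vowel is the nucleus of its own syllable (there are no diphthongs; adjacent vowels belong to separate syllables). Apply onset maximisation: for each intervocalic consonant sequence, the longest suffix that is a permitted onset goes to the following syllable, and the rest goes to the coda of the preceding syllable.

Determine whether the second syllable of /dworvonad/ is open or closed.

The vowels are o, o, a — 3 nuclei, so 3 syllables.
Between /o/ (V1) and /o/ (V2): /rv/; trying suffixes from longest down, /v/ is the first permitted one, so coda /r/ | onset /v/.
Between /o/ (V2) and /a/ (V3): just /n/ — single C goes to the following onset.
Syllabification: dwor.vo.nad.
Syllable 2 is /vo/; it ends in its nucleus with no coda, so it is open.

open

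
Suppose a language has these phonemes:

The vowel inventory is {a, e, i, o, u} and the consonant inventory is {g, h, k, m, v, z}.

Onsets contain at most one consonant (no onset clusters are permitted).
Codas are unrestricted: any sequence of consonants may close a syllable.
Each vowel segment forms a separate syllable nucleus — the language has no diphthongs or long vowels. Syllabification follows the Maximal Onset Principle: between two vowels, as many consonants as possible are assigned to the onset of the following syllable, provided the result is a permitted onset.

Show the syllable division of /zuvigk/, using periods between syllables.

zu.vigk

Nuclei (vowels): u, i → 2 syllables.
Between /u/ (V1) and /i/ (V2): /v/ is a single consonant, so it becomes the next onset.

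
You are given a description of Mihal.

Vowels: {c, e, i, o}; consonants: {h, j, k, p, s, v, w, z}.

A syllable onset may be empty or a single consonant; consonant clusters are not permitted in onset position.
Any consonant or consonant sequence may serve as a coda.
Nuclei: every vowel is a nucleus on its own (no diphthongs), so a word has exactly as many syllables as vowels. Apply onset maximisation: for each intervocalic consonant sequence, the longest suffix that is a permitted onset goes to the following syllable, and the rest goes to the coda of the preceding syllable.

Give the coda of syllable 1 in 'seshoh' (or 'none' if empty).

s

The vowels are e, o — 2 nuclei, so 2 syllables.
Between /e/ (V1) and /o/ (V2): /sh/; trying suffixes from longest down, /h/ is the first permitted one, so coda /s/ | onset /h/.
Result: ses.hoh.
Syllable 1 is /ses/: onset /s/, nucleus /e/, coda /s/.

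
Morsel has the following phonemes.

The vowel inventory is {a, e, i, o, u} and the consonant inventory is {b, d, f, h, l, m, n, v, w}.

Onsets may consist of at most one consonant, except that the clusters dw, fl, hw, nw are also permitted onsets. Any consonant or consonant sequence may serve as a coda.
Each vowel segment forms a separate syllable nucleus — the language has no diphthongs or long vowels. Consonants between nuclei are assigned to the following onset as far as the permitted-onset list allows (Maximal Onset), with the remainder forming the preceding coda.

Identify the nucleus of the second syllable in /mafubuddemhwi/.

u

The vowels are a, u, u, e, i — 5 nuclei, so 5 syllables.
The second nucleus (vowel 2 from the left) is /u/.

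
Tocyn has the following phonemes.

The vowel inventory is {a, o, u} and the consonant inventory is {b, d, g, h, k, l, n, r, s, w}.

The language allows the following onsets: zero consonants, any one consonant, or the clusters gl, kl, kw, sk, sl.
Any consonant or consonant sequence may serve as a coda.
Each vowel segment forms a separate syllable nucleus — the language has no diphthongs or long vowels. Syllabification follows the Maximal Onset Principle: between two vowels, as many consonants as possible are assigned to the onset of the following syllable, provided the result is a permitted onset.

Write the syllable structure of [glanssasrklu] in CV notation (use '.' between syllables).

Nuclei (vowels): a, a, u → 3 syllables.
V1 /a/ – V2 /a/: /nss/ — longest licit onset from the right is /s/, leaving /ns/ as coda.
V2 /a/ – V3 /u/: /srkl/; trying suffixes from longest down, /kl/ is the first permitted one, so coda /sr/ | onset /kl/.
Result: glans.sasr.klu.
Mapping each syllable to C/V: /glans/ → CCVCC, /sasr/ → CVCC, /klu/ → CCV.

CCVCC.CVCC.CCV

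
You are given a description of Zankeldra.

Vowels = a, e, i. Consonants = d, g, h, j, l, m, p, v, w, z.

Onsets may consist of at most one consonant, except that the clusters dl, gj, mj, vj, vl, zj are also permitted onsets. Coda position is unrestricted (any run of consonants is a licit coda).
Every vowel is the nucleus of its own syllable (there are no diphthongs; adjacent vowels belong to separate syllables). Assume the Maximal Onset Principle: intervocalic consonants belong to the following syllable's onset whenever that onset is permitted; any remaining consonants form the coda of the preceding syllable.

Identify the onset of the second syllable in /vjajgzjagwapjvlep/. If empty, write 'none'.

zj

Nuclei (vowels): a, a, a, e → 4 syllables.
σ1/σ2 boundary: cluster /jgzj/ — the longest permitted-onset suffix is /zj/; onset = /zj/, preceding coda = /jg/.
σ2/σ3 boundary: cluster /gw/ — the longest permitted-onset suffix is /w/; onset = /w/, preceding coda = /g/.
σ3/σ4 boundary: /pjvl/; trying suffixes from longest down, /vl/ is the first permitted one, so coda /pj/ | onset /vl/.
Putting it together: vjajg.zjag.wapj.vlep.
Syllable 2 is /zjag/: onset /zj/, nucleus /a/, coda /g/.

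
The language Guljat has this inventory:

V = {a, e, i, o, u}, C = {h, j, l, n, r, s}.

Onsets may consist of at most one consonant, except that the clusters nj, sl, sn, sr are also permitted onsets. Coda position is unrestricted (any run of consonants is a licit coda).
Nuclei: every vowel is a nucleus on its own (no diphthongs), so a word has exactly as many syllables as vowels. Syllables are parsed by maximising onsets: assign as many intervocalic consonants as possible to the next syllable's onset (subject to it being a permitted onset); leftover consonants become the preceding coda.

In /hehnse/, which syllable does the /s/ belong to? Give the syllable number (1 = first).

2

The vowels are e, e — 2 nuclei, so 2 syllables.
V1 /e/ – V2 /e/: /hns/; trying suffixes from longest down, /s/ is the first permitted one, so coda /hn/ | onset /s/.
Result: hehn.se.
The /s/ is in the onset of syllable 2 (/se/).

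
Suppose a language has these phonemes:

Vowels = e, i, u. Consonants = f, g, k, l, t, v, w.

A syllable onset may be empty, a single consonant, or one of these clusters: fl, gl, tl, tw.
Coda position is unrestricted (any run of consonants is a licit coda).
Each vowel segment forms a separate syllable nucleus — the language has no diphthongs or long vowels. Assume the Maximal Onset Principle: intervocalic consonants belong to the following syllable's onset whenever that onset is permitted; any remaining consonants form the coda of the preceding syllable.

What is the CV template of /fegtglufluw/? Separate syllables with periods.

Vowels present: e, u, u; each is a nucleus, giving 3 syllables.
Between /e/ (V1) and /u/ (V2): /gtgl/ splits as /gt/ + /gl/ (/gl/ is the longest suffix that is a licit onset).
Between /u/ (V2) and /u/ (V3): /fl/ — entire cluster is a permitted onset → onset /fl/, coda ∅.
Result: fegt.glu.fluw.
Mapping each syllable to C/V: /fegt/ → CVCC, /glu/ → CCV, /fluw/ → CCVC.

CVCC.CCV.CCVC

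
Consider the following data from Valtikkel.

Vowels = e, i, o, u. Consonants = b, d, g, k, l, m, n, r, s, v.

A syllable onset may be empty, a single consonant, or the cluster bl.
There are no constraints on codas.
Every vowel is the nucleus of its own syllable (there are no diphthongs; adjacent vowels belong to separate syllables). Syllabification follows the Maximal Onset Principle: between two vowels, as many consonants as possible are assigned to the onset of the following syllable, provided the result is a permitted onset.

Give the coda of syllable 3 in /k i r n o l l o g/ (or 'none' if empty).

g

The vowels are i, o, o — 3 nuclei, so 3 syllables.
/i…o/ gap (V1→V2): /rn/ splits as /r/ + /n/ (/n/ is the longest suffix that is a licit onset).
/o…o/ gap (V2→V3): cluster /ll/ — the longest permitted-onset suffix is /l/; onset = /l/, preceding coda = /l/.
So the parse is kir.nol.log.
Syllable 3 is /log/: onset /l/, nucleus /o/, coda /g/.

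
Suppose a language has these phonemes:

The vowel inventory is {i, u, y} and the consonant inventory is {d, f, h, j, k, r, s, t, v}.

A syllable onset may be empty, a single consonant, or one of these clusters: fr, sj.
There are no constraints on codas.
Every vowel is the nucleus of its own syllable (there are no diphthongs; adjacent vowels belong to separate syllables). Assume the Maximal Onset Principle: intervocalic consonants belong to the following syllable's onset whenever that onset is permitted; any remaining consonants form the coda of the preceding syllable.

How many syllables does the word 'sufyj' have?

2

Nuclei (vowels): u, y → 2 syllables.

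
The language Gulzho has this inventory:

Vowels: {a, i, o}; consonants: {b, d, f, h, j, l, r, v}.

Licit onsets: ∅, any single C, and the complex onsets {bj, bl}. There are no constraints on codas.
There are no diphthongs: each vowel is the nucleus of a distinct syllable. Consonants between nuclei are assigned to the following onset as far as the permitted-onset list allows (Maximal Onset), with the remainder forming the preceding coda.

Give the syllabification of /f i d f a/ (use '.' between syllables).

fid.fa

The vowels are i, a — 2 nuclei, so 2 syllables.
Between /i/ (V1) and /a/ (V2): /df/; trying suffixes from longest down, /f/ is the first permitted one, so coda /d/ | onset /f/.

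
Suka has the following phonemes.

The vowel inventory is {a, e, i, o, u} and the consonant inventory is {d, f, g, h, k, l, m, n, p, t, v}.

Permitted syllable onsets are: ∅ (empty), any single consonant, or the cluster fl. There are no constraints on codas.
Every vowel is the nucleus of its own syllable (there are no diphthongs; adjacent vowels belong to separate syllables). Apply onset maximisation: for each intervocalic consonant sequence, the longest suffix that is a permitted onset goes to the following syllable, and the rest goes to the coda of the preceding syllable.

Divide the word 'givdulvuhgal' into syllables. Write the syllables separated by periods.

The vowels are i, u, u, a — 4 nuclei, so 4 syllables.
Between /i/ (V1) and /u/ (V2): /vd/; trying suffixes from longest down, /d/ is the first permitted one, so coda /v/ | onset /d/.
Between /u/ (V2) and /u/ (V3): /lv/ — longest licit onset from the right is /v/, leaving /l/ as coda.
Between /u/ (V3) and /a/ (V4): /hg/ — longest licit onset from the right is /g/, leaving /h/ as coda.

giv.dul.vuh.gal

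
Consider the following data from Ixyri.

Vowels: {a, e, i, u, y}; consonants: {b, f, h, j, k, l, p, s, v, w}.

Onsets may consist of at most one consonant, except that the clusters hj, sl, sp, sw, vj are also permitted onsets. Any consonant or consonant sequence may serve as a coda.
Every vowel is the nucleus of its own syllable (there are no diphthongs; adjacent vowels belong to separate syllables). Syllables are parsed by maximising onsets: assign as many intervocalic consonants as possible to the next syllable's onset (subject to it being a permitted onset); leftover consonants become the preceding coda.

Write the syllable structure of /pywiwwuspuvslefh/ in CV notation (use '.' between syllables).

Nuclei (vowels): y, i, u, u, e → 5 syllables.
Between /y/ (V1) and /i/ (V2): /w/ is a single consonant, so it becomes the next onset.
Between /i/ (V2) and /u/ (V3): cluster /ww/ — the longest permitted-onset suffix is /w/; onset = /w/, preceding coda = /w/.
Between /u/ (V3) and /u/ (V4): /sp/ is a licit onset in full, so it all attaches to the next syllable.
Between /u/ (V4) and /e/ (V5): cluster /vsl/ — the longest permitted-onset suffix is /sl/; onset = /sl/, preceding coda = /v/.
Result: py.wiw.wu.spuv.slefh.
Mapping each syllable to C/V: /py/ → CV, /wiw/ → CVC, /wu/ → CV, /spuv/ → CCVC, /slefh/ → CCVCC.

CV.CVC.CV.CCVC.CCVCC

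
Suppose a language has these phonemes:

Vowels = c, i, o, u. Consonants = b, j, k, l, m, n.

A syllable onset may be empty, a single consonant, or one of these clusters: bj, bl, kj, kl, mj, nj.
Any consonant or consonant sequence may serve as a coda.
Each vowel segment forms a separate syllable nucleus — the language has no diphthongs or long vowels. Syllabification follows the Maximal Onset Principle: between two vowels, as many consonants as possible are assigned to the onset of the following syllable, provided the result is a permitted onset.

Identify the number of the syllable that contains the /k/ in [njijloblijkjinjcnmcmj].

The vowels are i, o, i, i, c, c — 6 nuclei, so 6 syllables.
σ1/σ2 boundary: /jl/; trying suffixes from longest down, /l/ is the first permitted one, so coda /j/ | onset /l/.
σ2/σ3 boundary: cluster /bl/ — /bl/ is itself a permitted onset, so the whole cluster goes right; preceding coda = ∅.
σ3/σ4 boundary: /jkj/ splits as /j/ + /kj/ (/kj/ is the longest suffix that is a licit onset).
σ4/σ5 boundary: /nj/ — entire cluster is a permitted onset → onset /nj/, coda ∅.
σ5/σ6 boundary: cluster /nm/ — the longest permitted-onset suffix is /m/; onset = /m/, preceding coda = /n/.
Putting it together: njij.lo.blij.kji.njcn.mcmj.
The /k/ is in the onset of syllable 4 (/kji/).

4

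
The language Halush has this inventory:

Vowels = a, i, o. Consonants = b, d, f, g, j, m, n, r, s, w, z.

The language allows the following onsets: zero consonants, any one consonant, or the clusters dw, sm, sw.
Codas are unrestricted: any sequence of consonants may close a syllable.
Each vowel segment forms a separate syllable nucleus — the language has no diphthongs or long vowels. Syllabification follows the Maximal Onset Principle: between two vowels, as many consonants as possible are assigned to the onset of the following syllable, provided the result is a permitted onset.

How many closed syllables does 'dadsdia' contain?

1

Nuclei (vowels): a, i, a → 3 syllables.
Between /a/ (V1) and /i/ (V2): /dsd/ splits as /ds/ + /d/ (/d/ is the longest suffix that is a licit onset).
Between /i/ (V2) and /a/ (V3): no consonants, so the boundary falls immediately after /i/.
So the parse is dads.di.a.
Classifying each syllable: /dads/ (closed), /di/ (open), /a/ (open).
Closed syllables: 1.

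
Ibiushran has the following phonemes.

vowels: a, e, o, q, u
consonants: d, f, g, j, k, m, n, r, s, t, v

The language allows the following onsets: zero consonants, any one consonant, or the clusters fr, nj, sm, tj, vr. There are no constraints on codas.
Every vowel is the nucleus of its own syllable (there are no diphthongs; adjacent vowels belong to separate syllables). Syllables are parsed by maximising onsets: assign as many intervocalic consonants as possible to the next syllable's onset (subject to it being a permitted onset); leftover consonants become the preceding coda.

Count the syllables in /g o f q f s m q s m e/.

Vowels present: o, q, q, e; each is a nucleus, giving 4 syllables.

4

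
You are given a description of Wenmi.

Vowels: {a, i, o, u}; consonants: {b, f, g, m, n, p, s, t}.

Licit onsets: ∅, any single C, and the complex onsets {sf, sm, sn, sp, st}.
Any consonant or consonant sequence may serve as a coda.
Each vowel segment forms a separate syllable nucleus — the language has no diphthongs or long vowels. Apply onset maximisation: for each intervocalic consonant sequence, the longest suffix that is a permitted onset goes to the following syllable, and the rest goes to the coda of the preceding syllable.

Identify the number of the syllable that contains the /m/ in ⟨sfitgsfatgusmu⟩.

Nuclei (vowels): i, a, u, u → 4 syllables.
/i…a/ gap (V1→V2): cluster /tgsf/ — the longest permitted-onset suffix is /sf/; onset = /sf/, preceding coda = /tg/.
/a…u/ gap (V2→V3): /tg/ — longest licit onset from the right is /g/, leaving /t/ as coda.
/u…u/ gap (V3→V4): cluster /sm/ — /sm/ is itself a permitted onset, so the whole cluster goes right; preceding coda = ∅.
Result: sfitg.sfat.gu.smu.
The /m/ is in the onset of syllable 4 (/smu/).

4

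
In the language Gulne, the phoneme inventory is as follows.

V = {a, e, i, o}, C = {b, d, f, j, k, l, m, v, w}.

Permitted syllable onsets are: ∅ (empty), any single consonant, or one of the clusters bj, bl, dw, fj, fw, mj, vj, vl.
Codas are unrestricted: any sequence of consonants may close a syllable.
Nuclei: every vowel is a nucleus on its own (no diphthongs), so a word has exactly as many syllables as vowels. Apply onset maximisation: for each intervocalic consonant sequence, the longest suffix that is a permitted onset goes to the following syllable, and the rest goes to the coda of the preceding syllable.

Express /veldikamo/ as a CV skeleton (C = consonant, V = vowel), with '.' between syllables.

Vowels present: e, i, a, o; each is a nucleus, giving 4 syllables.
V1 /e/ – V2 /i/: /ld/ splits as /l/ + /d/ (/d/ is the longest suffix that is a licit onset).
V2 /i/ – V3 /a/: /k/ → onset of the next syllable (single consonants are always licit onsets).
V3 /a/ – V4 /o/: /m/ → onset of the next syllable (single consonants are always licit onsets).
So the parse is vel.di.ka.mo.
Mapping each syllable to C/V: /vel/ → CVC, /di/ → CV, /ka/ → CV, /mo/ → CV.

CVC.CV.CV.CV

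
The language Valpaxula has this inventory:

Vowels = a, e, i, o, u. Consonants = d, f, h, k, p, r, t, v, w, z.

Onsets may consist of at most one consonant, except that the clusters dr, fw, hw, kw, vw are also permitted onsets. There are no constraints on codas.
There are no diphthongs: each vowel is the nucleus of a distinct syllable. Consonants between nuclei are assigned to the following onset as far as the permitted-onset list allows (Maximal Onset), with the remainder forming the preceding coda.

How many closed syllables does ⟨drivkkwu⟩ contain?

Vowels present: i, u; each is a nucleus, giving 2 syllables.
Between /i/ (V1) and /u/ (V2): /vkkw/; trying suffixes from longest down, /kw/ is the first permitted one, so coda /vk/ | onset /kw/.
Syllabification: drivk.kwu.
Classifying each syllable: /drivk/ (closed), /kwu/ (open).
Closed syllables: 1.

1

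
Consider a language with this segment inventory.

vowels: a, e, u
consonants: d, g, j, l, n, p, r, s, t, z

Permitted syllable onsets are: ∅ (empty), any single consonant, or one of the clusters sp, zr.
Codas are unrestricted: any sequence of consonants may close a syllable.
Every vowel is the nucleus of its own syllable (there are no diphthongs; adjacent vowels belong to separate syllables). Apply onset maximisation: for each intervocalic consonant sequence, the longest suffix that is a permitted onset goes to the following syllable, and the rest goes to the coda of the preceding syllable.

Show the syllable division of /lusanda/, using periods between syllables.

lu.san.da

Nuclei (vowels): u, a, a → 3 syllables.
Between /u/ (V1) and /a/ (V2): /s/ is a single consonant, so it becomes the next onset.
Between /a/ (V2) and /a/ (V3): /nd/; trying suffixes from longest down, /d/ is the first permitted one, so coda /n/ | onset /d/.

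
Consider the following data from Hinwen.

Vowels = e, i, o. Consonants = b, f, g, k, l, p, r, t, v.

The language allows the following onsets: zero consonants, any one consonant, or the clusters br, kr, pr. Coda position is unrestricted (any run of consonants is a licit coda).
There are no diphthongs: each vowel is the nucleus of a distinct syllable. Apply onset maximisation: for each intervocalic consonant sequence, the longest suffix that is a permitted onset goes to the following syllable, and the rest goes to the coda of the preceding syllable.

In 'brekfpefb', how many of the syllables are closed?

Nuclei (vowels): e, e → 2 syllables.
Between /e/ (V1) and /e/ (V2): /kfp/ — longest licit onset from the right is /p/, leaving /kf/ as coda.
Result: brekf.pefb.
Classifying each syllable: /brekf/ (closed), /pefb/ (closed).
Closed syllables: 2.

2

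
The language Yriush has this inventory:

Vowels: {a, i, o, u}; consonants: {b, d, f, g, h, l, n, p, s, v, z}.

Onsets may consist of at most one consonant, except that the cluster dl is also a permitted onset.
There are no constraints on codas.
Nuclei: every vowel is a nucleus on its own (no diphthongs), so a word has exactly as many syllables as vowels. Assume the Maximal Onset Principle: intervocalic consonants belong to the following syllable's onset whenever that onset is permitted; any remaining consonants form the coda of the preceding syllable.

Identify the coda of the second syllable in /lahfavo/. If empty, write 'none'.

none

Nuclei (vowels): a, a, o → 3 syllables.
Between /a/ (V1) and /a/ (V2): /hf/ — longest licit onset from the right is /f/, leaving /h/ as coda.
Between /a/ (V2) and /o/ (V3): just /v/ — single C goes to the following onset.
Syllabification: lah.fa.vo.
Syllable 2 is /fa/: onset /f/, nucleus /a/, coda ∅.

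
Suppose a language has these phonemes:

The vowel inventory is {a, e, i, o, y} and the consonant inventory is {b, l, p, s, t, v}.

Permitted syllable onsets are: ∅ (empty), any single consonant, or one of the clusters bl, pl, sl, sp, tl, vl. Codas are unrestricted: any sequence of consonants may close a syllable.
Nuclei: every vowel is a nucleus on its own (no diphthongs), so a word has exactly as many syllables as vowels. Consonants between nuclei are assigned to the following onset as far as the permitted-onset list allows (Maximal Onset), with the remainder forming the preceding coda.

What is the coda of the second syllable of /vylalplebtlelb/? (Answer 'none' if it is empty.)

Nuclei (vowels): y, a, e, e → 4 syllables.
V1 /y/ – V2 /a/: just /l/ — single C goes to the following onset.
V2 /a/ – V3 /e/: /lpl/ — longest licit onset from the right is /pl/, leaving /l/ as coda.
V3 /e/ – V4 /e/: /btl/; trying suffixes from longest down, /tl/ is the first permitted one, so coda /b/ | onset /tl/.
So the parse is vy.lal.pleb.tlelb.
Syllable 2 is /lal/: onset /l/, nucleus /a/, coda /l/.

l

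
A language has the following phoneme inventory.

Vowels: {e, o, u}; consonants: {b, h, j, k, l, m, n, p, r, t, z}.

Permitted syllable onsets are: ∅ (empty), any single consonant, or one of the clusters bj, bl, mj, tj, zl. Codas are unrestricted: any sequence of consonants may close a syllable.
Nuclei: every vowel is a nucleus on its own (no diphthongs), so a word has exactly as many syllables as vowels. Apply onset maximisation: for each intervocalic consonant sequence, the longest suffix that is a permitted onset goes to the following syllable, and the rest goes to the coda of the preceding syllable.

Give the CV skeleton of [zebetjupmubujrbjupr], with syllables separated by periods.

CV.CV.CCVC.CV.CVCC.CCVCC

Nuclei (vowels): e, e, u, u, u, u → 6 syllables.
σ1/σ2 boundary: /b/ is a single consonant, so it becomes the next onset.
σ2/σ3 boundary: /tj/ — entire cluster is a permitted onset → onset /tj/, coda ∅.
σ3/σ4 boundary: /pm/ splits as /p/ + /m/ (/m/ is the longest suffix that is a licit onset).
σ4/σ5 boundary: /b/ → onset of the next syllable (single consonants are always licit onsets).
σ5/σ6 boundary: /jrbj/; trying suffixes from longest down, /bj/ is the first permitted one, so coda /jr/ | onset /bj/.
Result: ze.be.tjup.mu.bujr.bjupr.
Mapping each syllable to C/V: /ze/ → CV, /be/ → CV, /tjup/ → CCVC, /mu/ → CV, /bujr/ → CVCC, /bjupr/ → CCVCC.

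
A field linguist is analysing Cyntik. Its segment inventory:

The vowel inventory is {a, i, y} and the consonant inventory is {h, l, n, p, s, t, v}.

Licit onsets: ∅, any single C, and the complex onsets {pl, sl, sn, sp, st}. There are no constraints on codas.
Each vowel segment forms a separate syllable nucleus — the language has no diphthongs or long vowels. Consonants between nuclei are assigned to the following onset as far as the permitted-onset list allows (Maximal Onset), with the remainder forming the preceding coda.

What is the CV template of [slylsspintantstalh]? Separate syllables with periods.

Vowels present: y, i, a, a; each is a nucleus, giving 4 syllables.
V1 /y/ – V2 /i/: /lssp/ — longest licit onset from the right is /sp/, leaving /ls/ as coda.
V2 /i/ – V3 /a/: /nt/ splits as /n/ + /t/ (/t/ is the longest suffix that is a licit onset).
V3 /a/ – V4 /a/: /ntst/ — longest licit onset from the right is /st/, leaving /nt/ as coda.
Result: slyls.spin.tant.stalh.
Mapping each syllable to C/V: /slyls/ → CCVCC, /spin/ → CCVC, /tant/ → CVCC, /stalh/ → CCVCC.

CCVCC.CCVC.CVCC.CCVCC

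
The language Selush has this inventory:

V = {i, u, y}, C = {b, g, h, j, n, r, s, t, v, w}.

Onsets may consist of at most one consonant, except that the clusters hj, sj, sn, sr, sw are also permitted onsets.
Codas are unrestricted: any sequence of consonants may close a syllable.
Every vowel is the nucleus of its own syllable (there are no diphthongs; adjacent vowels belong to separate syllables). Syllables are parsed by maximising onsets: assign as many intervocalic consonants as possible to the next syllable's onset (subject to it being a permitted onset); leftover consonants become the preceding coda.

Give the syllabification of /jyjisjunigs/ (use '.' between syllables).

jy.ji.sju.nigs

Vowels present: y, i, u, i; each is a nucleus, giving 4 syllables.
/y…i/ gap (V1→V2): /j/ → onset of the next syllable (single consonants are always licit onsets).
/i…u/ gap (V2→V3): /sj/ — entire cluster is a permitted onset → onset /sj/, coda ∅.
/u…i/ gap (V3→V4): /n/ is a single consonant, so it becomes the next onset.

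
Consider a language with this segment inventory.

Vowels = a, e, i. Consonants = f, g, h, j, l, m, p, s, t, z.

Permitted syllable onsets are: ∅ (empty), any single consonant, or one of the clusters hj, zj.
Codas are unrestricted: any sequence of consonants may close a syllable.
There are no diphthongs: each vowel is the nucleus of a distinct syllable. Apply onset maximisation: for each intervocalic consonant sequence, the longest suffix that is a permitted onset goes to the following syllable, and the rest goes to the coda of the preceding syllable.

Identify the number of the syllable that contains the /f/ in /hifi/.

2

The vowels are i, i — 2 nuclei, so 2 syllables.
Between /i/ (V1) and /i/ (V2): just /f/ — single C goes to the following onset.
Result: hi.fi.
The /f/ is in the onset of syllable 2 (/fi/).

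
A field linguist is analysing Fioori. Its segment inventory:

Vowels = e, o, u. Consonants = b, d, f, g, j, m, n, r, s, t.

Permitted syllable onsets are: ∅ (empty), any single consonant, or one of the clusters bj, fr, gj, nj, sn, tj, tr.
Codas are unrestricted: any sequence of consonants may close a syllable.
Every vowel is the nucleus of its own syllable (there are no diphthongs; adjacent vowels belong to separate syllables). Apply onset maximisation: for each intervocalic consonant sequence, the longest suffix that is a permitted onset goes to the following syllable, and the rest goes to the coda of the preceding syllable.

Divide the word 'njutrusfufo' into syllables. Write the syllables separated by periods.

Nuclei (vowels): u, u, u, o → 4 syllables.
σ1/σ2 boundary: /tr/ — entire cluster is a permitted onset → onset /tr/, coda ∅.
σ2/σ3 boundary: /sf/; trying suffixes from longest down, /f/ is the first permitted one, so coda /s/ | onset /f/.
σ3/σ4 boundary: /f/ → onset of the next syllable (single consonants are always licit onsets).

nju.trus.fu.fo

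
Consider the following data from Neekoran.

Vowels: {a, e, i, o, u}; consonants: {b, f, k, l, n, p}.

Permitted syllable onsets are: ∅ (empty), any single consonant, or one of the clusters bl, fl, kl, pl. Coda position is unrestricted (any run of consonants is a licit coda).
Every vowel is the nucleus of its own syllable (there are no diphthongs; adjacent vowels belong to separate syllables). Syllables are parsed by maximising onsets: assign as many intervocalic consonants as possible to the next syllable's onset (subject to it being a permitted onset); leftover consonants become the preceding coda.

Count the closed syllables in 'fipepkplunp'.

2

Nuclei (vowels): i, e, u → 3 syllables.
V1 /i/ – V2 /e/: /p/ is a single consonant, so it becomes the next onset.
V2 /e/ – V3 /u/: cluster /pkpl/ — the longest permitted-onset suffix is /pl/; onset = /pl/, preceding coda = /pk/.
So the parse is fi.pepk.plunp.
Classifying each syllable: /fi/ (open), /pepk/ (closed), /plunp/ (closed).
Closed syllables: 2.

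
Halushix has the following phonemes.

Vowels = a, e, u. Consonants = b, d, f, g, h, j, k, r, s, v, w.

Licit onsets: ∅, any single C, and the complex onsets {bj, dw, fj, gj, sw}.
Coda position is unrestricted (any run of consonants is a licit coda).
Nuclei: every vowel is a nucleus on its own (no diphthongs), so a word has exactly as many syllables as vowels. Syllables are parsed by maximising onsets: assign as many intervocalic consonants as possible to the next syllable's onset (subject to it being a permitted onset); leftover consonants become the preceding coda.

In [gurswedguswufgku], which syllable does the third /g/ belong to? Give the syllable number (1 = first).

Vowels present: u, e, u, u, u; each is a nucleus, giving 5 syllables.
V1 /u/ – V2 /e/: /rsw/ splits as /r/ + /sw/ (/sw/ is the longest suffix that is a licit onset).
V2 /e/ – V3 /u/: /dg/; trying suffixes from longest down, /g/ is the first permitted one, so coda /d/ | onset /g/.
V3 /u/ – V4 /u/: cluster /sw/ — /sw/ is itself a permitted onset, so the whole cluster goes right; preceding coda = ∅.
V4 /u/ – V5 /u/: cluster /fgk/ — the longest permitted-onset suffix is /k/; onset = /k/, preceding coda = /fg/.
Syllabification: gur.swed.gu.swufg.ku.
The third /g/ is in the coda of syllable 4 (/swufg/).

4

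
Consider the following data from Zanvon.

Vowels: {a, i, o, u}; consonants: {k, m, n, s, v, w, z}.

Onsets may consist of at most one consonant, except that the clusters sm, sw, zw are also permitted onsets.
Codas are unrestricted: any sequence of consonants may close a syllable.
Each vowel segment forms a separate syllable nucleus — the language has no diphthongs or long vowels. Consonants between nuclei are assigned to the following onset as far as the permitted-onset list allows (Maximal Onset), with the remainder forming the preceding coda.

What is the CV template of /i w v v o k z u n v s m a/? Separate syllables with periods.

The vowels are i, o, u, a — 4 nuclei, so 4 syllables.
Between /i/ (V1) and /o/ (V2): /wvv/ — longest licit onset from the right is /v/, leaving /wv/ as coda.
Between /o/ (V2) and /u/ (V3): /kz/ splits as /k/ + /z/ (/z/ is the longest suffix that is a licit onset).
Between /u/ (V3) and /a/ (V4): /nvsm/ splits as /nv/ + /sm/ (/sm/ is the longest suffix that is a licit onset).
Result: iwv.vok.zunv.sma.
Mapping each syllable to C/V: /iwv/ → VCC, /vok/ → CVC, /zunv/ → CVCC, /sma/ → CCV.

VCC.CVC.CVCC.CCV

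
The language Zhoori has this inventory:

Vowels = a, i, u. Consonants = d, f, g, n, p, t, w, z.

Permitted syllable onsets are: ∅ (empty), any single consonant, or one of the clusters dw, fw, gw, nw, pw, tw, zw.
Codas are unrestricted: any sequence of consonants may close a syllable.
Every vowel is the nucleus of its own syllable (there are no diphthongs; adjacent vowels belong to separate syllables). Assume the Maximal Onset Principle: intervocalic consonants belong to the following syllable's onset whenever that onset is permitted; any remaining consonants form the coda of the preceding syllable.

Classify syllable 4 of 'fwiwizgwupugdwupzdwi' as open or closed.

Vowels present: i, i, u, u, u, i; each is a nucleus, giving 6 syllables.
V1 /i/ – V2 /i/: /w/ → onset of the next syllable (single consonants are always licit onsets).
V2 /i/ – V3 /u/: /zgw/; trying suffixes from longest down, /gw/ is the first permitted one, so coda /z/ | onset /gw/.
V3 /u/ – V4 /u/: /p/ is a single consonant, so it becomes the next onset.
V4 /u/ – V5 /u/: /gdw/ — longest licit onset from the right is /dw/, leaving /g/ as coda.
V5 /u/ – V6 /i/: cluster /pzdw/ — the longest permitted-onset suffix is /dw/; onset = /dw/, preceding coda = /pz/.
Putting it together: fwi.wiz.gwu.pug.dwupz.dwi.
Syllable 4 is /pug/ with coda /g/, so it is closed.

closed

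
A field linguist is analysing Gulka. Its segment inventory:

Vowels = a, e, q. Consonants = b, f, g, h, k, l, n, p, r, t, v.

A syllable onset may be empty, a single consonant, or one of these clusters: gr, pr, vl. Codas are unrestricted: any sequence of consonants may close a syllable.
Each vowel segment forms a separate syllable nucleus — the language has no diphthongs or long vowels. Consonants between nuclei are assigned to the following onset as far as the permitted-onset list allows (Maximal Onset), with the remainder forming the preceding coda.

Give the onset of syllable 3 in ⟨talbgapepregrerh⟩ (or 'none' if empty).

p

The vowels are a, a, e, e, e — 5 nuclei, so 5 syllables.
Between /a/ (V1) and /a/ (V2): /lbg/; trying suffixes from longest down, /g/ is the first permitted one, so coda /lb/ | onset /g/.
Between /a/ (V2) and /e/ (V3): just /p/ — single C goes to the following onset.
Between /e/ (V3) and /e/ (V4): /pr/ is a licit onset in full, so it all attaches to the next syllable.
Between /e/ (V4) and /e/ (V5): /gr/ is a licit onset in full, so it all attaches to the next syllable.
Syllabification: talb.ga.pe.pre.grerh.
Syllable 3 is /pe/: onset /p/, nucleus /e/, coda ∅.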